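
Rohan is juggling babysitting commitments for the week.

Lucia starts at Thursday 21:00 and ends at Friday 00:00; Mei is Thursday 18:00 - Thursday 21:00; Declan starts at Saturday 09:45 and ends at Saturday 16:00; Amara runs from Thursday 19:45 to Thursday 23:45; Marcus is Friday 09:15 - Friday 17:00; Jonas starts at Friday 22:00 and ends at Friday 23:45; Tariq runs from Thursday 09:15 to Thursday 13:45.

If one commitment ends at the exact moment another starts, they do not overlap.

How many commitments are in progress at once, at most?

Walk through starts and ends in time order (an end at T is processed before a start at T):
Thursday 09:15 start Tariq → 1
Thursday 13:45 end Tariq → 0
Thursday 18:00 start Mei → 1
Thursday 19:45 start Amara → 2
Thursday 21:00 end Mei → 1
Thursday 21:00 start Lucia → 2
Thursday 23:45 end Amara → 1
Friday 00:00 end Lucia → 0
Friday 09:15 start Marcus → 1
Friday 17:00 end Marcus → 0
Friday 22:00 start Jonas → 1
Friday 23:45 end Jonas → 0
Saturday 09:45 start Declan → 1
Saturday 16:00 end Declan → 0
Peak is 2, at Thursday 19:45 (Amara, Mei).

2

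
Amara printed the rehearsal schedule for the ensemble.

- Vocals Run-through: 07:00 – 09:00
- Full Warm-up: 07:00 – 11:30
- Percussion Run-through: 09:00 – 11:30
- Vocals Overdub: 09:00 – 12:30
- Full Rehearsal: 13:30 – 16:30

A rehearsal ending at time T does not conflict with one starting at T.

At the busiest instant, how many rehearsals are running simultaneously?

3

Sort all start/end points and keep a running count:
07:00 start Full Warm-up → 1
07:00 start Vocals Run-through → 2
09:00 end Vocals Run-through → 1
09:00 start Percussion Run-through → 2
09:00 start Vocals Overdub → 3
11:30 end Full Warm-up → 2
11:30 end Percussion Run-through → 1
12:30 end Vocals Overdub → 0
13:30 start Full Rehearsal → 1
16:30 end Full Rehearsal → 0
Peak is 3, at 09:00 (Full Warm-up, Percussion Run-through, Vocals Overdub).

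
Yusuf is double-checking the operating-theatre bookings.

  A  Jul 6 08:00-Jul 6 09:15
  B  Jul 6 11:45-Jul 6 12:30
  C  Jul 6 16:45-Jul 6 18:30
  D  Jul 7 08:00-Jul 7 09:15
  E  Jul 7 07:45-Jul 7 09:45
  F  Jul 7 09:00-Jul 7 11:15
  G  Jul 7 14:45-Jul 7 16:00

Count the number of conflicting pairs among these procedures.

Sorted by start: A, B, C, E, D, F, G.
B starts after A ends — done with A.
C starts after B ends — done with B.
E starts after C ends — done with C.
D starts before E ends → E and D overlap.
F starts before E ends → E and F overlap.
G starts after E ends.
F starts before D ends → D and F overlap.
G starts after D ends.
G starts after F ends.
Overlapping pairs: D & E, D & F, E & F — 3 in total.

3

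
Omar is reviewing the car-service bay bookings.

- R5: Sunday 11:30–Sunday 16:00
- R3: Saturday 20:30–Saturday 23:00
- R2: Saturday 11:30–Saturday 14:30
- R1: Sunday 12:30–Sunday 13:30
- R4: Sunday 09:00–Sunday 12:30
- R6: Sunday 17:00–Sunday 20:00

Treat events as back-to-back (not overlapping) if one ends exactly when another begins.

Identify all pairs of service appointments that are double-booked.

R1 & R5, R4 & R5

Two intervals overlap when each starts before the other ends.
Sorted by start: R2, R3, R4, R5, R1, R6.
R3 starts after R2 ends, so nothing later overlaps R2 either.
R4 starts after R3 ends, so nothing later overlaps R3 either.
R5 starts before R4 ends → R4 and R5 overlap.
R1 starts exactly when R4 ends (back-to-back, no overlap), so nothing later overlaps R4 either.
R1 starts before R5 ends → R5 and R1 overlap.
R6 starts after R5 ends.
R6 starts after R1 ends.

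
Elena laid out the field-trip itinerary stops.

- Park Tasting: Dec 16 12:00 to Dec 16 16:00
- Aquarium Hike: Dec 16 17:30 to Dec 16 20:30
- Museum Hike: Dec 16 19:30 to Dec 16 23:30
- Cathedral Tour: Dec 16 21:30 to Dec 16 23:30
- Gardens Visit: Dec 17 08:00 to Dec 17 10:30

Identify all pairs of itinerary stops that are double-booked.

Sorted by start: Park Tasting, Aquarium Hike, Museum Hike, Cathedral Tour, Gardens Visit.
Aquarium Hike starts after Park Tasting ends — done with Park Tasting.
Museum Hike starts before Aquarium Hike ends → Aquarium Hike and Museum Hike overlap.
Cathedral Tour starts after Aquarium Hike ends — done with Aquarium Hike.
Cathedral Tour starts before Museum Hike ends → Museum Hike and Cathedral Tour overlap.
Gardens Visit starts after Museum Hike ends.
Gardens Visit starts after Cathedral Tour ends.

Aquarium Hike & Museum Hike, Cathedral Tour & Museum Hike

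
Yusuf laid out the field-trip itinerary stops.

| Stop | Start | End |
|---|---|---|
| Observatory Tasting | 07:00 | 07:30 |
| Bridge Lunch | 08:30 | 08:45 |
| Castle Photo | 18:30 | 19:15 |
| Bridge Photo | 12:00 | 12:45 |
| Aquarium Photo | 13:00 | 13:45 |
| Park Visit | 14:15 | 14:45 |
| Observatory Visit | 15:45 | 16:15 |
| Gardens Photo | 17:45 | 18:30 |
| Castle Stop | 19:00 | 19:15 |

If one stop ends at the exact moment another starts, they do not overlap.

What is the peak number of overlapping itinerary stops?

2

Walk through starts and ends in time order (an end at T is processed before a start at T):
07:00 start Observatory Tasting → 1
07:30 end Observatory Tasting → 0
08:30 start Bridge Lunch → 1
08:45 end Bridge Lunch → 0
12:00 start Bridge Photo → 1
12:45 end Bridge Photo → 0
13:00 start Aquarium Photo → 1
13:45 end Aquarium Photo → 0
14:15 start Park Visit → 1
14:45 end Park Visit → 0
15:45 start Observatory Visit → 1
16:15 end Observatory Visit → 0
17:45 start Gardens Photo → 1
18:30 end Gardens Photo → 0
18:30 start Castle Photo → 1
19:00 start Castle Stop → 2
19:15 end Castle Photo → 1
19:15 end Castle Stop → 0
Peak is 2, at 19:00 (Castle Photo, Castle Stop).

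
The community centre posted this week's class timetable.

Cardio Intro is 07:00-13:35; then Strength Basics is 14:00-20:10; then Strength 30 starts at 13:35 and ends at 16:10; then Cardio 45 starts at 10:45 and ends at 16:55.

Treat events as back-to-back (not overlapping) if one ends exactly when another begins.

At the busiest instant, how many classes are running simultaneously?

Walk through starts and ends in time order (an end at T is processed before a start at T):
07:00 start Cardio Intro → 1
10:45 start Cardio 45 → 2
13:35 end Cardio Intro → 1
13:35 start Strength 30 → 2
14:00 start Strength Basics → 3
16:10 end Strength 30 → 2
16:55 end Cardio 45 → 1
20:10 end Strength Basics → 0
Peak is 3, at 14:00 (Cardio 45, Strength 30, Strength Basics).

3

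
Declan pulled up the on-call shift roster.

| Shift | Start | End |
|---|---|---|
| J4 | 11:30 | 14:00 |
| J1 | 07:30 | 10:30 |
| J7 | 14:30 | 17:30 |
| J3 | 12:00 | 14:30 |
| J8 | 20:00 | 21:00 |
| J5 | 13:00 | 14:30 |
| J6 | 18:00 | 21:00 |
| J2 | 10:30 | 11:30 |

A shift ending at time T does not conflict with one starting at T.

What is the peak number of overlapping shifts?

3

Sweep the timeline, counting +1 at each start and −1 at each end (ends before starts at a tie):
07:30 start J1 → 1
10:30 end J1 → 0
10:30 start J2 → 1
11:30 end J2 → 0
11:30 start J4 → 1
12:00 start J3 → 2
13:00 start J5 → 3
14:00 end J4 → 2
14:30 end J3 → 1
14:30 end J5 → 0
14:30 start J7 → 1
17:30 end J7 → 0
18:00 start J6 → 1
20:00 start J8 → 2
21:00 end J6 → 1
21:00 end J8 → 0
Peak is 3, at 13:00 (J3, J4, J5).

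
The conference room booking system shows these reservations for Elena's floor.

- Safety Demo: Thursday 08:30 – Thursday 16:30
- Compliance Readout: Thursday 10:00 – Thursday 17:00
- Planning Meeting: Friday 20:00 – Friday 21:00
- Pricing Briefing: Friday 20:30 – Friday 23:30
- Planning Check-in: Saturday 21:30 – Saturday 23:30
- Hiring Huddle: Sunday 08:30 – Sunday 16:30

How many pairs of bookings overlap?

Check each pair: they overlap iff neither finishes before the other starts.
Sorted by start: Safety Demo, Compliance Readout, Planning Meeting, Pricing Briefing, Planning Check-in, Hiring Huddle.
Compliance Readout starts before Safety Demo ends → Safety Demo and Compliance Readout overlap.
Planning Meeting starts after Safety Demo ends — done with Safety Demo.
Planning Meeting starts after Compliance Readout ends — done with Compliance Readout.
Pricing Briefing starts before Planning Meeting ends → Planning Meeting and Pricing Briefing overlap.
Planning Check-in starts after Planning Meeting ends — done with Planning Meeting.
Planning Check-in starts after Pricing Briefing ends — done with Pricing Briefing.
Hiring Huddle starts after Planning Check-in ends.
Overlapping pairs: Compliance Readout & Safety Demo, Planning Meeting & Pricing Briefing — 2 in total.

2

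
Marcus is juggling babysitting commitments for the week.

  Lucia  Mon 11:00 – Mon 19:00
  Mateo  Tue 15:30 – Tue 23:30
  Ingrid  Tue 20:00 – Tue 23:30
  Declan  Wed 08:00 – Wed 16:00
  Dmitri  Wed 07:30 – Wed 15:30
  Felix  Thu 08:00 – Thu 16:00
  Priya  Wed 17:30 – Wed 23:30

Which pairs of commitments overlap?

Declan & Dmitri, Ingrid & Mateo

Sorted by start: Lucia, Mateo, Ingrid, Dmitri, Declan, Priya, Felix.
Mateo starts after Lucia ends; Lucia is clear from here.
Ingrid starts before Mateo ends → Mateo and Ingrid overlap.
Dmitri starts after Mateo ends; Mateo is clear from here.
Dmitri starts after Ingrid ends; Ingrid is clear from here.
Declan starts before Dmitri ends → Dmitri and Declan overlap.
Priya starts after Dmitri ends; Dmitri is clear from here.
Priya starts after Declan ends; Declan is clear from here.
Felix starts after Priya ends.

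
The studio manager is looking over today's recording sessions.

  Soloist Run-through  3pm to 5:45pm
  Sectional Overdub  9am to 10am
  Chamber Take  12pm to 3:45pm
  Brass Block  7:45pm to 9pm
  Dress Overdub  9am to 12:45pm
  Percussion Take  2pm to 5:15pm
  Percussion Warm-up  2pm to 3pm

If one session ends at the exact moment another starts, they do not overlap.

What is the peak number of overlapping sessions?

3

Sweep the timeline, counting +1 at each start and −1 at each end (ends before starts at a tie):
9am start Dress Overdub → 1
9am start Sectional Overdub → 2
10am end Sectional Overdub → 1
12pm start Chamber Take → 2
12:45pm end Dress Overdub → 1
2pm start Percussion Take → 2
2pm start Percussion Warm-up → 3
3pm end Percussion Warm-up → 2
3pm start Soloist Run-through → 3
3:45pm end Chamber Take → 2
5:15pm end Percussion Take → 1
5:45pm end Soloist Run-through → 0
7:45pm start Brass Block → 1
9pm end Brass Block → 0
Peak is 3, at 2pm (Chamber Take, Percussion Take, Percussion Warm-up).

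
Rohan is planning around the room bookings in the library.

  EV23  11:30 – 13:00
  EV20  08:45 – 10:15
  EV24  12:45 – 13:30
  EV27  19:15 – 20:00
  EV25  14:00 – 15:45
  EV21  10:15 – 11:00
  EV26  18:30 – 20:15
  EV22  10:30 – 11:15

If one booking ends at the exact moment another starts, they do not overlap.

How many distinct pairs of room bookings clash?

3

Sorted by start: EV20, EV21, EV22, EV23, EV24, EV25, EV26, EV27.
EV21 starts exactly when EV20 ends (back-to-back, no overlap); EV20 is clear from here.
EV22 starts before EV21 ends → EV21 and EV22 overlap.
EV23 starts after EV21 ends; EV21 is clear from here.
EV23 starts after EV22 ends; EV22 is clear from here.
EV24 starts before EV23 ends → EV23 and EV24 overlap.
EV25 starts after EV23 ends; EV23 is clear from here.
EV25 starts after EV24 ends; EV24 is clear from here.
EV26 starts after EV25 ends; EV25 is clear from here.
EV27 starts before EV26 ends → EV26 and EV27 overlap.
Overlapping pairs: EV21 & EV22, EV23 & EV24, EV26 & EV27 — 3 in total.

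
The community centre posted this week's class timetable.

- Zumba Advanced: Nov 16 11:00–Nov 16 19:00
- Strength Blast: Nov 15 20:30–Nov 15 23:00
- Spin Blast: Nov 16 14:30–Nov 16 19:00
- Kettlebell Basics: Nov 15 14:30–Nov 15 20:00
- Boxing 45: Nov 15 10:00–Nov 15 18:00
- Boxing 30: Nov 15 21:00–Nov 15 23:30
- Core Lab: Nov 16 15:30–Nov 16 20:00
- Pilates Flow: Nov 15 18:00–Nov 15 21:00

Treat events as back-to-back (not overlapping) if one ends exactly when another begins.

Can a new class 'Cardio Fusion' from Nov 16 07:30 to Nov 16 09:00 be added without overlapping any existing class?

Boxing 45: ends Nov 15 18:00 at or before Cardio Fusion starts Nov 16 07:30 → clear.
Kettlebell Basics: ends Nov 15 20:00 at or before Cardio Fusion starts Nov 16 07:30 → clear.
Pilates Flow: ends Nov 15 21:00 at or before Cardio Fusion starts Nov 16 07:30 → clear.
Strength Blast: ends Nov 15 23:00 at or before Cardio Fusion starts Nov 16 07:30 → clear.
Boxing 30: ends Nov 15 23:30 at or before Cardio Fusion starts Nov 16 07:30 → clear.
Zumba Advanced: starts Nov 16 11:00 at or after Cardio Fusion ends Nov 16 09:00 → clear.
Spin Blast: starts Nov 16 14:30 at or after Cardio Fusion ends Nov 16 09:00 → clear.
Core Lab: starts Nov 16 15:30 at or after Cardio Fusion ends Nov 16 09:00 → clear.

Yes — the slot is free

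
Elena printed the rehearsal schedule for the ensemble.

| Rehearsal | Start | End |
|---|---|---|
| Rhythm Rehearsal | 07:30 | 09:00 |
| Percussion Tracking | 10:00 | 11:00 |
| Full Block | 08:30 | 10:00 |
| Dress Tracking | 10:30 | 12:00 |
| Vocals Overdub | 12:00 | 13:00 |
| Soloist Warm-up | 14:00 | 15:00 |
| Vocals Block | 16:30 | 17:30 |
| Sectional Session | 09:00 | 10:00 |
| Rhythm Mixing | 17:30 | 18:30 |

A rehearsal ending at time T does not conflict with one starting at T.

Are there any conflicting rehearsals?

Check each pair: they overlap iff neither finishes before the other starts.
Sorted by start: Rhythm Rehearsal, Full Block, Sectional Session, Percussion Tracking, Dress Tracking, Vocals Overdub, Soloist Warm-up, Vocals Block, Rhythm Mixing.
Full Block starts before Rhythm Rehearsal ends → Rhythm Rehearsal and Full Block overlap.
That's a conflict, so the schedule is not conflict-free.

Yes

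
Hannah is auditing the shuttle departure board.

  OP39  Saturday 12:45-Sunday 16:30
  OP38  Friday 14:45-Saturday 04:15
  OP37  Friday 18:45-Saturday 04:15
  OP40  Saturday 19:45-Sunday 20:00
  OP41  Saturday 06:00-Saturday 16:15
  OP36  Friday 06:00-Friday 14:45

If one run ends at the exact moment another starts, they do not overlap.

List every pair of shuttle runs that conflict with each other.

Sorted by start: OP36, OP38, OP37, OP41, OP39, OP40.
OP38 starts exactly when OP36 ends (back-to-back, no overlap), so nothing later overlaps OP36 either.
OP37 starts before OP38 ends → OP38 and OP37 overlap.
OP41 starts after OP38 ends, so nothing later overlaps OP38 either.
OP41 starts after OP37 ends, so nothing later overlaps OP37 either.
OP39 starts before OP41 ends → OP41 and OP39 overlap.
OP40 starts after OP41 ends.
OP40 starts before OP39 ends → OP39 and OP40 overlap.

OP37 & OP38, OP39 & OP40, OP39 & OP41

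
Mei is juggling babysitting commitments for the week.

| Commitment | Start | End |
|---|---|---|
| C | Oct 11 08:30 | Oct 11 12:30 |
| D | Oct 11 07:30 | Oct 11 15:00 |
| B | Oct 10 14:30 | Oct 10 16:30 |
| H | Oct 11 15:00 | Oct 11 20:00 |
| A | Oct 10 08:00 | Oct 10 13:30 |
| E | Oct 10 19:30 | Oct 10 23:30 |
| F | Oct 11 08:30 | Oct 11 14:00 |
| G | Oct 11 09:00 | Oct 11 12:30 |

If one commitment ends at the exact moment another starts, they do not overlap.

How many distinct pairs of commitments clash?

6

Sorted by start: A, B, E, D, C, F, G, H.
B starts after A ends, so nothing later overlaps A either.
E starts after B ends, so nothing later overlaps B either.
D starts after E ends, so nothing later overlaps E either.
C starts before D ends → D and C overlap.
F starts before D ends → D and F overlap.
G starts before D ends → D and G overlap.
H starts exactly when D ends (back-to-back, no overlap).
F starts before C ends → C and F overlap.
G starts before C ends → C and G overlap.
H starts after C ends.
G starts before F ends → F and G overlap.
H starts after F ends.
H starts after G ends.
Overlapping pairs: C & D, C & F, C & G, D & F, D & G, F & G — 6 in total.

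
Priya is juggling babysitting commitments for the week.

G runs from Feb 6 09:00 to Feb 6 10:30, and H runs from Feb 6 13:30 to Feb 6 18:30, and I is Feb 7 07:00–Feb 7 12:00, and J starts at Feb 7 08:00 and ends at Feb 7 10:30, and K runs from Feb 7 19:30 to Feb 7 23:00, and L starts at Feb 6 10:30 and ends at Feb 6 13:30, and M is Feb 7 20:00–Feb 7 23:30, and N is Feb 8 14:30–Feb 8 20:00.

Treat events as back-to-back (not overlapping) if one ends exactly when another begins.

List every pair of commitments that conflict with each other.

I & J, K & M

Check each pair: they overlap iff neither finishes before the other starts.
Sorted by start: G, L, H, I, J, K, M, N.
L starts exactly when G ends (back-to-back, no overlap), so nothing later overlaps G either.
H starts exactly when L ends (back-to-back, no overlap), so nothing later overlaps L either.
I starts after H ends, so nothing later overlaps H either.
J starts before I ends → I and J overlap.
K starts after I ends, so nothing later overlaps I either.
K starts after J ends, so nothing later overlaps J either.
M starts before K ends → K and M overlap.
N starts after K ends.
N starts after M ends.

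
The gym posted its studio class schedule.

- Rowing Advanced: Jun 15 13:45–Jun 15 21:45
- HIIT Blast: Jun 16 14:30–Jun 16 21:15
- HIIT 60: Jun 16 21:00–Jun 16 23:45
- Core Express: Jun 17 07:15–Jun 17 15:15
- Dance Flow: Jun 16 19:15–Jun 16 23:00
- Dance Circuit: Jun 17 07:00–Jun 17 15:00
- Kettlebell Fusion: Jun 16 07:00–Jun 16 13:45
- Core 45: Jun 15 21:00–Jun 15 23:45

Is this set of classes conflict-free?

No

Check each pair: they overlap iff neither finishes before the other starts.
Sorted by start: Rowing Advanced, Core 45, Kettlebell Fusion, HIIT Blast, Dance Flow, HIIT 60, Dance Circuit, Core Express.
Core 45 starts before Rowing Advanced ends → Rowing Advanced and Core 45 overlap.
That's a conflict, so the schedule is not conflict-free.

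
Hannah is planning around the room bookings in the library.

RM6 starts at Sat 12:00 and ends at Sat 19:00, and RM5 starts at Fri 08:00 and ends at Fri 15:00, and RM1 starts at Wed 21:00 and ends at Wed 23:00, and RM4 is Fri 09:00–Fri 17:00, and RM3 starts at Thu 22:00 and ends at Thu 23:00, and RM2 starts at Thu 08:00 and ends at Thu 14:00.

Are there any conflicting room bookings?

Sorted by start: RM1, RM2, RM3, RM5, RM4, RM6.
RM2 starts after RM1 ends; RM1 is clear from here.
RM3 starts after RM2 ends; RM2 is clear from here.
RM5 starts after RM3 ends; RM3 is clear from here.
RM4 starts before RM5 ends → RM5 and RM4 overlap.
That's a conflict, so the schedule is not conflict-free.

Yes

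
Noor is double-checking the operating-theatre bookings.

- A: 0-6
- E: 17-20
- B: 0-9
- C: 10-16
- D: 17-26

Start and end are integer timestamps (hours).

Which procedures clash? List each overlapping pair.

Sorted by start: A, B, C, D, E.
B starts before A ends → A and B overlap.
C starts after A ends; A is clear from here.
C starts after B ends; B is clear from here.
D starts after C ends; C is clear from here.
E starts before D ends → D and E overlap.

A & B, D & E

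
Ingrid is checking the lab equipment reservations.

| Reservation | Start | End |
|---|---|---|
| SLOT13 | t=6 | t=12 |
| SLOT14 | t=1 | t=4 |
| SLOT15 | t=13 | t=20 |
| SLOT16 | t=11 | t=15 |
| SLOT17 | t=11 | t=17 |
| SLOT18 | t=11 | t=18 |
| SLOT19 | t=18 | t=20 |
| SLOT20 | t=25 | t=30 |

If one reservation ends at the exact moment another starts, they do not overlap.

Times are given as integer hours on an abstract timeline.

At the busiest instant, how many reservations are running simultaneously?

Walk through starts and ends in time order (an end at T is processed before a start at T):
t=1 start SLOT14 → 1
t=4 end SLOT14 → 0
t=6 start SLOT13 → 1
t=11 start SLOT16 → 2
t=11 start SLOT17 → 3
t=11 start SLOT18 → 4
t=12 end SLOT13 → 3
t=13 start SLOT15 → 4
t=15 end SLOT16 → 3
t=17 end SLOT17 → 2
t=18 end SLOT18 → 1
t=18 start SLOT19 → 2
t=20 end SLOT15 → 1
t=20 end SLOT19 → 0
t=25 start SLOT20 → 1
t=30 end SLOT20 → 0
Peak is 4, at t=11 (SLOT13, SLOT16, SLOT17, SLOT18).

4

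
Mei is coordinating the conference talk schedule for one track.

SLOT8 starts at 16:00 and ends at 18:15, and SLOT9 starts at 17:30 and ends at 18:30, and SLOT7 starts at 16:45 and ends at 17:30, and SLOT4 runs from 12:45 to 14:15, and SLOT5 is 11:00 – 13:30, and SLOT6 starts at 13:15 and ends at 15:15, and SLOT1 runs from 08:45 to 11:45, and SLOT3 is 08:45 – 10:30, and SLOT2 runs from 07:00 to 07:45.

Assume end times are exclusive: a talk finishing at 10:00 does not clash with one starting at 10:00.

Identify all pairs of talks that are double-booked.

SLOT1 & SLOT3, SLOT1 & SLOT5, SLOT4 & SLOT5, SLOT4 & SLOT6, SLOT5 & SLOT6, SLOT7 & SLOT8, SLOT8 & SLOT9

Check each pair: they overlap iff neither finishes before the other starts.
Sorted by start: SLOT2, SLOT1, SLOT3, SLOT5, SLOT4, SLOT6, SLOT8, SLOT7, SLOT9.
SLOT1 starts after SLOT2 ends; SLOT2 is clear from here.
SLOT3 starts before SLOT1 ends → SLOT1 and SLOT3 overlap.
SLOT5 starts before SLOT1 ends → SLOT1 and SLOT5 overlap.
SLOT4 starts after SLOT1 ends; SLOT1 is clear from here.
SLOT5 starts after SLOT3 ends; SLOT3 is clear from here.
SLOT4 starts before SLOT5 ends → SLOT5 and SLOT4 overlap.
SLOT6 starts before SLOT5 ends → SLOT5 and SLOT6 overlap.
SLOT8 starts after SLOT5 ends; SLOT5 is clear from here.
SLOT6 starts before SLOT4 ends → SLOT4 and SLOT6 overlap.
SLOT8 starts after SLOT4 ends; SLOT4 is clear from here.
SLOT8 starts after SLOT6 ends; SLOT6 is clear from here.
SLOT7 starts before SLOT8 ends → SLOT8 and SLOT7 overlap.
SLOT9 starts before SLOT8 ends → SLOT8 and SLOT9 overlap.
SLOT9 starts exactly when SLOT7 ends (back-to-back, no overlap).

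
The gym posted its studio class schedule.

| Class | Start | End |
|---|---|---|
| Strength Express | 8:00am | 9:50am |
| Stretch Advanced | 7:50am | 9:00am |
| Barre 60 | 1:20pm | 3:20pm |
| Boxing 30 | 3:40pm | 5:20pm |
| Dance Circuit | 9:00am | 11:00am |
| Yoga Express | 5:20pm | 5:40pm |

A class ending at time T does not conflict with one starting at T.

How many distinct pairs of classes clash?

Two intervals overlap when each starts before the other ends.
Sorted by start: Stretch Advanced, Strength Express, Dance Circuit, Barre 60, Boxing 30, Yoga Express.
Strength Express starts before Stretch Advanced ends → Stretch Advanced and Strength Express overlap.
Dance Circuit starts exactly when Stretch Advanced ends (back-to-back, no overlap), so nothing later overlaps Stretch Advanced either.
Dance Circuit starts before Strength Express ends → Strength Express and Dance Circuit overlap.
Barre 60 starts after Strength Express ends, so nothing later overlaps Strength Express either.
Barre 60 starts after Dance Circuit ends, so nothing later overlaps Dance Circuit either.
Boxing 30 starts after Barre 60 ends, so nothing later overlaps Barre 60 either.
Yoga Express starts exactly when Boxing 30 ends (back-to-back, no overlap).
Overlapping pairs: Dance Circuit & Strength Express, Strength Express & Stretch Advanced — 2 in total.

2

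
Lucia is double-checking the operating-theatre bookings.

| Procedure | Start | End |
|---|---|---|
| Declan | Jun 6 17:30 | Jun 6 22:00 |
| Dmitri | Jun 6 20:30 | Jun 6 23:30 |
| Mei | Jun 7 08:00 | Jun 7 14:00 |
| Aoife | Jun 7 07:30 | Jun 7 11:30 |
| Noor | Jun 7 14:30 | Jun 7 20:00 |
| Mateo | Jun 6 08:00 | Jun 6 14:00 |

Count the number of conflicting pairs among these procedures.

Sorted by start: Mateo, Declan, Dmitri, Aoife, Mei, Noor.
Declan starts after Mateo ends, so nothing later overlaps Mateo either.
Dmitri starts before Declan ends → Declan and Dmitri overlap.
Aoife starts after Declan ends, so nothing later overlaps Declan either.
Aoife starts after Dmitri ends, so nothing later overlaps Dmitri either.
Mei starts before Aoife ends → Aoife and Mei overlap.
Noor starts after Aoife ends.
Noor starts after Mei ends.
Overlapping pairs: Aoife & Mei, Declan & Dmitri — 2 in total.

2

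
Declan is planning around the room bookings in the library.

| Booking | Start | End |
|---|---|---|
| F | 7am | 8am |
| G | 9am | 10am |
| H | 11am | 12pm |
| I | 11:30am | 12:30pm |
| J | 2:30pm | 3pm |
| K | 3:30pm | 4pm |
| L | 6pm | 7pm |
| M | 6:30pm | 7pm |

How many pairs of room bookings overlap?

2

Sorted by start: F, G, H, I, J, K, L, M.
G starts after F ends — done with F.
H starts after G ends — done with G.
I starts before H ends → H and I overlap.
J starts after H ends — done with H.
J starts after I ends — done with I.
K starts after J ends — done with J.
L starts after K ends — done with K.
M starts before L ends → L and M overlap.
Overlapping pairs: H & I, L & M — 2 in total.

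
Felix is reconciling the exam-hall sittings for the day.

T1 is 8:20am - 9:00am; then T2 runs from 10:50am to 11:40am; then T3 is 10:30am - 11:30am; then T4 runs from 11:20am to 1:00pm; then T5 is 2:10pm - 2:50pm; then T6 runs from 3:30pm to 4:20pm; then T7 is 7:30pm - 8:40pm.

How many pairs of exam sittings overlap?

Sorted by start: T1, T3, T2, T4, T5, T6, T7.
T3 starts after T1 ends, so T1 has no further overlaps.
T2 starts before T3 ends → T3 and T2 overlap.
T4 starts before T3 ends → T3 and T4 overlap.
T5 starts after T3 ends, so T3 has no further overlaps.
T4 starts before T2 ends → T2 and T4 overlap.
T5 starts after T2 ends, so T2 has no further overlaps.
T5 starts after T4 ends, so T4 has no further overlaps.
T6 starts after T5 ends, so T5 has no further overlaps.
T7 starts after T6 ends.
Overlapping pairs: T2 & T3, T2 & T4, T3 & T4 — 3 in total.

3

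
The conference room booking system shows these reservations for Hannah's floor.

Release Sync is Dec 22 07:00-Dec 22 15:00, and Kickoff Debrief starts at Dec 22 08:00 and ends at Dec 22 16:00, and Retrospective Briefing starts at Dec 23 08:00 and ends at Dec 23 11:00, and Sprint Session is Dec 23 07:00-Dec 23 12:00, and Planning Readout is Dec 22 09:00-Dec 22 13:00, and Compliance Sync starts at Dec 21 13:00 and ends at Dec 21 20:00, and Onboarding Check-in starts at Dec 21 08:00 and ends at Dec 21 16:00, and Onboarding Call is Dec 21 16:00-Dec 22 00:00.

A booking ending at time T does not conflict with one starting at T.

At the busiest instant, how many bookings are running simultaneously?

3

Sweep the timeline, counting +1 at each start and −1 at each end (ends before starts at a tie):
Dec 21 08:00 start Onboarding Check-in → 1
Dec 21 13:00 start Compliance Sync → 2
Dec 21 16:00 end Onboarding Check-in → 1
Dec 21 16:00 start Onboarding Call → 2
Dec 21 20:00 end Compliance Sync → 1
Dec 22 00:00 end Onboarding Call → 0
Dec 22 07:00 start Release Sync → 1
Dec 22 08:00 start Kickoff Debrief → 2
Dec 22 09:00 start Planning Readout → 3
Dec 22 13:00 end Planning Readout → 2
Dec 22 15:00 end Release Sync → 1
Dec 22 16:00 end Kickoff Debrief → 0
Dec 23 07:00 start Sprint Session → 1
Dec 23 08:00 start Retrospective Briefing → 2
Dec 23 11:00 end Retrospective Briefing → 1
Dec 23 12:00 end Sprint Session → 0
Peak is 3, at Dec 22 09:00 (Kickoff Debrief, Planning Readout, Release Sync).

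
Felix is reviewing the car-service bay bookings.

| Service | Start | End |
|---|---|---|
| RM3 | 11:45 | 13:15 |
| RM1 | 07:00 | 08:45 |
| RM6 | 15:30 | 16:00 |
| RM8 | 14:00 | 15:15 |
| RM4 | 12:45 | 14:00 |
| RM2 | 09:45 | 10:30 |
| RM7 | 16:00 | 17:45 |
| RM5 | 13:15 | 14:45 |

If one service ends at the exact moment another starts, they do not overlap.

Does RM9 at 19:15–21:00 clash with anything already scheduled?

RM1: ends 08:45 at or before RM9 starts 19:15 → clear.
RM2: ends 10:30 at or before RM9 starts 19:15 → clear.
RM3: ends 13:15 at or before RM9 starts 19:15 → clear.
RM4: ends 14:00 at or before RM9 starts 19:15 → clear.
RM5: ends 14:45 at or before RM9 starts 19:15 → clear.
RM8: ends 15:15 at or before RM9 starts 19:15 → clear.
RM6: ends 16:00 at or before RM9 starts 19:15 → clear.
RM7: ends 17:45 at or before RM9 starts 19:15 → clear.

No — it doesn't clash with anything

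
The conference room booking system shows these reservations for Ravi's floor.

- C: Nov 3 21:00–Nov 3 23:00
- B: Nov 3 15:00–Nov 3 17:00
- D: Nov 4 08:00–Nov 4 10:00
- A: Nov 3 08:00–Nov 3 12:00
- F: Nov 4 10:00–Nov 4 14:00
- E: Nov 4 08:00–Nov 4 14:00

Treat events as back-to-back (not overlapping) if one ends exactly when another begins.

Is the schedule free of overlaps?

Two intervals overlap when each starts before the other ends.
Sorted by start: A, B, C, D, E, F.
B starts after A ends, so nothing later overlaps A either.
C starts after B ends, so nothing later overlaps B either.
D starts after C ends, so nothing later overlaps C either.
E starts before D ends → D and E overlap.
That's a conflict, so the schedule is not conflict-free.

No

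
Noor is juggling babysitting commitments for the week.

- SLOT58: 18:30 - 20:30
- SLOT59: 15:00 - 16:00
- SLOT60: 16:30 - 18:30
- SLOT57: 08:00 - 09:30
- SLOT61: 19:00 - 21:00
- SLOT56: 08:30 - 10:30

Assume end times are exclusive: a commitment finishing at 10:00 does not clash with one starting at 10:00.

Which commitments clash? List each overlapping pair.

SLOT56 & SLOT57, SLOT58 & SLOT61

Sorted by start: SLOT57, SLOT56, SLOT59, SLOT60, SLOT58, SLOT61.
SLOT56 starts before SLOT57 ends → SLOT57 and SLOT56 overlap.
SLOT59 starts after SLOT57 ends, so nothing later overlaps SLOT57 either.
SLOT59 starts after SLOT56 ends, so nothing later overlaps SLOT56 either.
SLOT60 starts after SLOT59 ends, so nothing later overlaps SLOT59 either.
SLOT58 starts exactly when SLOT60 ends (back-to-back, no overlap), so nothing later overlaps SLOT60 either.
SLOT61 starts before SLOT58 ends → SLOT58 and SLOT61 overlap.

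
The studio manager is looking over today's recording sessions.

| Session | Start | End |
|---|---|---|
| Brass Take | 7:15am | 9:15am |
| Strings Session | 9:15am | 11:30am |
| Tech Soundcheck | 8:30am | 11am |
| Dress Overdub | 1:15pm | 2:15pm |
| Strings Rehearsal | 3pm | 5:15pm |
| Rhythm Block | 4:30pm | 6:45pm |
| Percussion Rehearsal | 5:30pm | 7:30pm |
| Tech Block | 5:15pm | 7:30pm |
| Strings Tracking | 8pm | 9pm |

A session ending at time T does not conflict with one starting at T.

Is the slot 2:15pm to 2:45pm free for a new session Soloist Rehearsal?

Yes — the slot is free

Brass Take: ends 9:15am at or before Soloist Rehearsal starts 2:15pm → clear.
Tech Soundcheck: ends 11am at or before Soloist Rehearsal starts 2:15pm → clear.
Strings Session: ends 11:30am at or before Soloist Rehearsal starts 2:15pm → clear.
Dress Overdub: ends 2:15pm at or before Soloist Rehearsal starts 2:15pm → clear.
Strings Rehearsal: starts 3pm at or after Soloist Rehearsal ends 2:45pm → clear.
Rhythm Block: starts 4:30pm at or after Soloist Rehearsal ends 2:45pm → clear.
Tech Block: starts 5:15pm at or after Soloist Rehearsal ends 2:45pm → clear.
Percussion Rehearsal: starts 5:30pm at or after Soloist Rehearsal ends 2:45pm → clear.
Strings Tracking: starts 8pm at or after Soloist Rehearsal ends 2:45pm → clear.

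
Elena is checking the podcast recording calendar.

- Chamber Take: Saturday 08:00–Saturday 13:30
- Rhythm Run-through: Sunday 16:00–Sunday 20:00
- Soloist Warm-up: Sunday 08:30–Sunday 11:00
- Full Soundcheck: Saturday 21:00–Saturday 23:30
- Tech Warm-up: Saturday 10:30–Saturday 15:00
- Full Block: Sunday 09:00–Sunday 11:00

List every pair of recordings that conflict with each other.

Sorted by start: Chamber Take, Tech Warm-up, Full Soundcheck, Soloist Warm-up, Full Block, Rhythm Run-through.
Tech Warm-up starts before Chamber Take ends → Chamber Take and Tech Warm-up overlap.
Full Soundcheck starts after Chamber Take ends — done with Chamber Take.
Full Soundcheck starts after Tech Warm-up ends — done with Tech Warm-up.
Soloist Warm-up starts after Full Soundcheck ends — done with Full Soundcheck.
Full Block starts before Soloist Warm-up ends → Soloist Warm-up and Full Block overlap.
Rhythm Run-through starts after Soloist Warm-up ends.
Rhythm Run-through starts after Full Block ends.

Chamber Take & Tech Warm-up, Full Block & Soloist Warm-up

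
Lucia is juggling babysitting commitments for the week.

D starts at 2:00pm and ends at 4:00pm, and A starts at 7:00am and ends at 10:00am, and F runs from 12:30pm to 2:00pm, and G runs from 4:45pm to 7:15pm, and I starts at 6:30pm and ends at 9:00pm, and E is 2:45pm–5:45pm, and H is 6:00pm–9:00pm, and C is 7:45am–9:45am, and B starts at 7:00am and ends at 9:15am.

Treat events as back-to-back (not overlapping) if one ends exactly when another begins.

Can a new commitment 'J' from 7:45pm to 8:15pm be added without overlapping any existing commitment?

No — it overlaps H, I

A: ends 10:00am at or before J starts 7:45pm → clear.
B: ends 9:15am at or before J starts 7:45pm → clear.
C: ends 9:45am at or before J starts 7:45pm → clear.
F: ends 2:00pm at or before J starts 7:45pm → clear.
D: ends 4:00pm at or before J starts 7:45pm → clear.
E: ends 5:45pm at or before J starts 7:45pm → clear.
G: ends 7:15pm at or before J starts 7:45pm → clear.
H: starts 6:00pm before J ends 8:15pm, and ends 9:00pm after J starts 7:45pm → overlap.
I: starts 6:30pm before J ends 8:15pm, and ends 9:00pm after J starts 7:45pm → overlap.
J overlaps H, I.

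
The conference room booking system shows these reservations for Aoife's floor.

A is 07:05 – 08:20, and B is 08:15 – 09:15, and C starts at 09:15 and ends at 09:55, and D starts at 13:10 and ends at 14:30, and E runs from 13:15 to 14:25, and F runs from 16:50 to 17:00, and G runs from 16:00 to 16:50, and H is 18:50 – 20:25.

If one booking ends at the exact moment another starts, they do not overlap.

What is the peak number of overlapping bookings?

Sweep the timeline, counting +1 at each start and −1 at each end (ends before starts at a tie):
07:05 start A → 1
08:15 start B → 2
08:20 end A → 1
09:15 end B → 0
09:15 start C → 1
09:55 end C → 0
13:10 start D → 1
13:15 start E → 2
14:25 end E → 1
14:30 end D → 0
16:00 start G → 1
16:50 end G → 0
16:50 start F → 1
17:00 end F → 0
18:50 start H → 1
20:25 end H → 0
Peak is 2, at 08:15 (A, B).

2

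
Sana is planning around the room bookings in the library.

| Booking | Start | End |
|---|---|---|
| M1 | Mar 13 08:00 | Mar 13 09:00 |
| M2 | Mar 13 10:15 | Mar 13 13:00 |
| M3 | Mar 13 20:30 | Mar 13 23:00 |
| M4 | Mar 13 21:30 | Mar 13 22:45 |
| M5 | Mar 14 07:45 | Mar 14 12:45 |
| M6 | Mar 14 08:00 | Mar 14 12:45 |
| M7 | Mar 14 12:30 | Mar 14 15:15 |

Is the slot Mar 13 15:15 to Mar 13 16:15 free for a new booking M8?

Yes — the slot is free

M1: ends Mar 13 09:00 at or before M8 starts Mar 13 15:15 → clear.
M2: ends Mar 13 13:00 at or before M8 starts Mar 13 15:15 → clear.
M3: starts Mar 13 20:30 at or after M8 ends Mar 13 16:15 → clear.
M4: starts Mar 13 21:30 at or after M8 ends Mar 13 16:15 → clear.
M5: starts Mar 14 07:45 at or after M8 ends Mar 13 16:15 → clear.
M6: starts Mar 14 08:00 at or after M8 ends Mar 13 16:15 → clear.
M7: starts Mar 14 12:30 at or after M8 ends Mar 13 16:15 → clear.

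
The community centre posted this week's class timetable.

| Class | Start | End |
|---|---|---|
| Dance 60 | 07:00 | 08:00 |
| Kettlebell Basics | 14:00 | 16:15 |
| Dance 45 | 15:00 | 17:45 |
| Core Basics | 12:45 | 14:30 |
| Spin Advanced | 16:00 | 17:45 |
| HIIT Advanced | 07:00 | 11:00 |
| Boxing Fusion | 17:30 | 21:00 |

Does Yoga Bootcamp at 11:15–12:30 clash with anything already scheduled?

HIIT Advanced: ends 11:00 at or before Yoga Bootcamp starts 11:15 → clear.
Dance 60: ends 08:00 at or before Yoga Bootcamp starts 11:15 → clear.
Core Basics: starts 12:45 at or after Yoga Bootcamp ends 12:30 → clear.
Kettlebell Basics: starts 14:00 at or after Yoga Bootcamp ends 12:30 → clear.
Dance 45: starts 15:00 at or after Yoga Bootcamp ends 12:30 → clear.
Spin Advanced: starts 16:00 at or after Yoga Bootcamp ends 12:30 → clear.
Boxing Fusion: starts 17:30 at or after Yoga Bootcamp ends 12:30 → clear.

No — it doesn't clash with anything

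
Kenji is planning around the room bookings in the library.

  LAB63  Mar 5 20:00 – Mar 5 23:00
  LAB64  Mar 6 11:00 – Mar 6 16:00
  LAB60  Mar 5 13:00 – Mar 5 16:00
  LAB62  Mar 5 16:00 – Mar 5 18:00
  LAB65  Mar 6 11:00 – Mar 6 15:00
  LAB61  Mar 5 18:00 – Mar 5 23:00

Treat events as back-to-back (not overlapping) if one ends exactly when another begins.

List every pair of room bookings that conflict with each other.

Sorted by start: LAB60, LAB62, LAB61, LAB63, LAB64, LAB65.
LAB62 starts exactly when LAB60 ends (back-to-back, no overlap); LAB60 is clear from here.
LAB61 starts exactly when LAB62 ends (back-to-back, no overlap); LAB62 is clear from here.
LAB63 starts before LAB61 ends → LAB61 and LAB63 overlap.
LAB64 starts after LAB61 ends; LAB61 is clear from here.
LAB64 starts after LAB63 ends; LAB63 is clear from here.
LAB65 starts before LAB64 ends → LAB64 and LAB65 overlap.

LAB61 & LAB63, LAB64 & LAB65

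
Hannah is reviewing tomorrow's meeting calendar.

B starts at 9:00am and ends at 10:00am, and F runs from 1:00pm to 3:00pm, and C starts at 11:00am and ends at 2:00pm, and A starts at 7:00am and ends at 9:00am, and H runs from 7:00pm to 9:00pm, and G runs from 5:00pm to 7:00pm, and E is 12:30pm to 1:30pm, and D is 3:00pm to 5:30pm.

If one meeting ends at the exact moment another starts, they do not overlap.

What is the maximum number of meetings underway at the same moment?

Walk through starts and ends in time order (an end at T is processed before a start at T):
7:00am start A → 1
9:00am end A → 0
9:00am start B → 1
10:00am end B → 0
11:00am start C → 1
12:30pm start E → 2
1:00pm start F → 3
1:30pm end E → 2
2:00pm end C → 1
3:00pm end F → 0
3:00pm start D → 1
5:00pm start G → 2
5:30pm end D → 1
7:00pm end G → 0
7:00pm start H → 1
9:00pm end H → 0
Peak is 3, at 1:00pm (C, E, F).

3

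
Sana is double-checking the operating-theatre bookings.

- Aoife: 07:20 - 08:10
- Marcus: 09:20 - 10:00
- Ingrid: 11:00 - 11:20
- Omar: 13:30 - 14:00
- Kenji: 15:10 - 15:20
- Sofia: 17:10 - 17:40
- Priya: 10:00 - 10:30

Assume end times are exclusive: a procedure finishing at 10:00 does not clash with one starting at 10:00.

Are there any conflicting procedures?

No

Check each pair: they overlap iff neither finishes before the other starts.
Sorted by start: Aoife, Marcus, Priya, Ingrid, Omar, Kenji, Sofia.
Marcus starts after Aoife ends, so nothing later overlaps Aoife either.
Priya starts exactly when Marcus ends (back-to-back, no overlap), so nothing later overlaps Marcus either.
Ingrid starts after Priya ends, so nothing later overlaps Priya either.
Omar starts after Ingrid ends, so nothing later overlaps Ingrid either.
Kenji starts after Omar ends, so nothing later overlaps Omar either.
Sofia starts after Kenji ends.
Every pair is clear; the schedule has no overlaps.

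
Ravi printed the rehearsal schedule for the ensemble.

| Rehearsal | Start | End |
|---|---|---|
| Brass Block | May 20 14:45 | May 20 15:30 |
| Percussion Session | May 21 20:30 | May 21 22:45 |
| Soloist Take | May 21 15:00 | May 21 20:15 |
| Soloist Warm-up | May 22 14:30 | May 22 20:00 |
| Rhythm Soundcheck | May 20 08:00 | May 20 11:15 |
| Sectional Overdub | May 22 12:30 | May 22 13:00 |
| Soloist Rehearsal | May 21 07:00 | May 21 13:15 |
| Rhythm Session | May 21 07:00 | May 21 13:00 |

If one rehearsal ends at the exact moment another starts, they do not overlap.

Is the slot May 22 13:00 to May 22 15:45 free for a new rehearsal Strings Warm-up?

Rhythm Soundcheck: ends May 20 11:15 at or before Strings Warm-up starts May 22 13:00 → clear.
Brass Block: ends May 20 15:30 at or before Strings Warm-up starts May 22 13:00 → clear.
Soloist Rehearsal: ends May 21 13:15 at or before Strings Warm-up starts May 22 13:00 → clear.
Rhythm Session: ends May 21 13:00 at or before Strings Warm-up starts May 22 13:00 → clear.
Soloist Take: ends May 21 20:15 at or before Strings Warm-up starts May 22 13:00 → clear.
Percussion Session: ends May 21 22:45 at or before Strings Warm-up starts May 22 13:00 → clear.
Sectional Overdub: ends May 22 13:00 at or before Strings Warm-up starts May 22 13:00 → clear.
Soloist Warm-up: starts May 22 14:30 before Strings Warm-up ends May 22 15:45, and ends May 22 20:00 after Strings Warm-up starts May 22 13:00 → overlap.
Strings Warm-up overlaps Soloist Warm-up.

No — it overlaps Soloist Warm-up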